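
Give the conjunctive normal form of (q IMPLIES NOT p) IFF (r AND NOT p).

(q IMPLIES NOT p) IFF (r AND NOT p)
≡ ((q IMPLIES NOT p) IMPLIES (r AND NOT p)) AND ((r AND NOT p) IMPLIES (q IMPLIES NOT p))
≡ (NOT (q IMPLIES NOT p) OR (r AND NOT p)) AND ((r AND NOT p) IMPLIES (q IMPLIES NOT p))
≡ (NOT (NOT q OR NOT p) OR (r AND NOT p)) AND ((r AND NOT p) IMPLIES (q IMPLIES NOT p))
≡ (NOT (NOT q OR NOT p) OR (r AND NOT p)) AND (NOT (r AND NOT p) OR (q IMPLIES NOT p))
≡ (NOT (NOT q OR NOT p) OR (r AND NOT p)) AND (NOT (r AND NOT p) OR NOT q OR NOT p)
≡ ((NOT NOT q AND NOT NOT p) OR (r AND NOT p)) AND (NOT (r AND NOT p) OR NOT q OR NOT p)
≡ ((q AND NOT NOT p) OR (r AND NOT p)) AND (NOT (r AND NOT p) OR NOT q OR NOT p)
≡ ((q AND p) OR (r AND NOT p)) AND (NOT (r AND NOT p) OR NOT q OR NOT p)
≡ ((q AND p) OR (r AND NOT p)) AND (NOT r OR NOT NOT p OR NOT q OR NOT p)
≡ ((q AND p) OR (r AND NOT p)) AND (NOT r OR p OR NOT q OR NOT p)
≡ (q OR r) AND (q OR NOT p) AND (p OR r) AND (p OR NOT p) AND (NOT r OR p OR NOT q OR NOT p)
≡ (q OR r) AND (q OR NOT p) AND (p OR r)

(q OR r) AND (q OR NOT p) AND (p OR r)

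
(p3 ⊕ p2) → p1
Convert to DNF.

(¬p3 ∧ ¬p2) ∨ (p2 ∧ p3) ∨ p1

(p3 ⊕ p2) → p1
≡ ¬(p3 ⊕ p2) ∨ p1   (eliminate →)
≡ ¬((p3 ∧ ¬p2) ∨ (¬p3 ∧ p2)) ∨ p1   (expand ⊕)
≡ (¬(p3 ∧ ¬p2) ∧ ¬(¬p3 ∧ p2)) ∨ p1   (De Morgan)
≡ ((¬p3 ∨ ¬¬p2) ∧ ¬(¬p3 ∧ p2)) ∨ p1   (De Morgan)
≡ ((¬p3 ∨ p2) ∧ ¬(¬p3 ∧ p2)) ∨ p1   (double negation)
≡ ((¬p3 ∨ p2) ∧ (¬¬p3 ∨ ¬p2)) ∨ p1   (De Morgan)
≡ ((¬p3 ∨ p2) ∧ (p3 ∨ ¬p2)) ∨ p1   (double negation)
≡ (¬p3 ∧ p3) ∨ (¬p3 ∧ ¬p2) ∨ (p2 ∧ p3) ∨ (p2 ∧ ¬p2) ∨ p1   (distribute ∧ over ∨)
≡ (¬p3 ∧ ¬p2) ∨ (p2 ∧ p3) ∨ p1   (simplify)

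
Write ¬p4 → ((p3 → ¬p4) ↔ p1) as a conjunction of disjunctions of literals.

¬p4 → ((p3 → ¬p4) ↔ p1)
= ¬¬p4 ∨ ((p3 → ¬p4) ↔ p1)   — eliminate →
= ¬¬p4 ∨ (((p3 → ¬p4) → p1) ∧ (p1 → (p3 → ¬p4)))   — eliminate ↔
= ¬¬p4 ∨ ((¬(p3 → ¬p4) ∨ p1) ∧ (p1 → (p3 → ¬p4)))   — eliminate →
= ¬¬p4 ∨ ((¬(¬p3 ∨ ¬p4) ∨ p1) ∧ (p1 → (p3 → ¬p4)))   — eliminate →
= ¬¬p4 ∨ ((¬(¬p3 ∨ ¬p4) ∨ p1) ∧ (¬p1 ∨ (p3 → ¬p4)))   — eliminate →
= ¬¬p4 ∨ ((¬(¬p3 ∨ ¬p4) ∨ p1) ∧ (¬p1 ∨ ¬p3 ∨ ¬p4))   — eliminate →
= p4 ∨ ((¬(¬p3 ∨ ¬p4) ∨ p1) ∧ (¬p1 ∨ ¬p3 ∨ ¬p4))   — double negation
= p4 ∨ (((¬¬p3 ∧ ¬¬p4) ∨ p1) ∧ (¬p1 ∨ ¬p3 ∨ ¬p4))   — De Morgan
= p4 ∨ (((p3 ∧ ¬¬p4) ∨ p1) ∧ (¬p1 ∨ ¬p3 ∨ ¬p4))   — double negation
= p4 ∨ (((p3 ∧ p4) ∨ p1) ∧ (¬p1 ∨ ¬p3 ∨ ¬p4))   — double negation
= (p4 ∨ p3 ∨ p1) ∧ (p4 ∨ p4 ∨ p1) ∧ (p4 ∨ ¬p1 ∨ ¬p3 ∨ ¬p4)   — distribute ∨ over ∧
= p4 ∨ p1   — simplify

p4 ∨ p1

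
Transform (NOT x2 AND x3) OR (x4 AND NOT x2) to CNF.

NOT x2 AND (x3 OR x4)

(NOT x2 AND x3) OR (x4 AND NOT x2)
⇔ (NOT x2 OR x4) AND (NOT x2 OR NOT x2) AND (x3 OR x4) AND (x3 OR NOT x2)   [distribute OR over AND]
⇔ NOT x2 AND (x3 OR x4)   [simplify]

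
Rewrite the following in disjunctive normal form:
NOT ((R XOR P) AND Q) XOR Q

NOT ((R XOR P) AND Q) XOR Q
= (NOT ((R XOR P) AND Q) AND NOT Q) OR (NOT NOT ((R XOR P) AND Q) AND Q)
= (NOT (((R AND NOT P) OR (NOT R AND P)) AND Q) AND NOT Q) OR (NOT NOT ((R XOR P) AND Q) AND Q)
= (NOT (((R AND NOT P) OR (NOT R AND P)) AND Q) AND NOT Q) OR (NOT NOT (((R AND NOT P) OR (NOT R AND P)) AND Q) AND Q)
= ((NOT ((R AND NOT P) OR (NOT R AND P)) OR NOT Q) AND NOT Q) OR (NOT NOT (((R AND NOT P) OR (NOT R AND P)) AND Q) AND Q)
= (((NOT (R AND NOT P) AND NOT (NOT R AND P)) OR NOT Q) AND NOT Q) OR (NOT NOT (((R AND NOT P) OR (NOT R AND P)) AND Q) AND Q)
= ((((NOT R OR NOT NOT P) AND NOT (NOT R AND P)) OR NOT Q) AND NOT Q) OR (NOT NOT (((R AND NOT P) OR (NOT R AND P)) AND Q) AND Q)
= ((((NOT R OR P) AND NOT (NOT R AND P)) OR NOT Q) AND NOT Q) OR (NOT NOT (((R AND NOT P) OR (NOT R AND P)) AND Q) AND Q)
= ((((NOT R OR P) AND (NOT NOT R OR NOT P)) OR NOT Q) AND NOT Q) OR (NOT NOT (((R AND NOT P) OR (NOT R AND P)) AND Q) AND Q)
= ((((NOT R OR P) AND (R OR NOT P)) OR NOT Q) AND NOT Q) OR (NOT NOT (((R AND NOT P) OR (NOT R AND P)) AND Q) AND Q)
= ((((NOT R OR P) AND (R OR NOT P)) OR NOT Q) AND NOT Q) OR (((R AND NOT P) OR (NOT R AND P)) AND Q AND Q)
= (NOT R AND R AND NOT Q) OR (NOT R AND NOT P AND NOT Q) OR (P AND R AND NOT Q) OR (P AND NOT P AND NOT Q) OR (NOT Q AND NOT Q) OR (R AND NOT P AND Q AND Q) OR (NOT R AND P AND Q AND Q)
= NOT Q OR (R AND NOT P AND Q) OR (NOT R AND P AND Q)

NOT Q OR (R AND NOT P AND Q) OR (NOT R AND P AND Q)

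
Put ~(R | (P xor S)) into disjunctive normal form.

~(R | (P xor S))
= ~(R | (P & ~S) | (~P & S))   — expand xor
= ~R & ~(P & ~S) & ~(~P & S)   — De Morgan
= ~R & (~P | ~~S) & ~(~P & S)   — De Morgan
= ~R & (~P | S) & ~(~P & S)   — double negation
= ~R & (~P | S) & (~~P | ~S)   — De Morgan
= ~R & (~P | S) & (P | ~S)   — double negation
= (~R & ~P & P) | (~R & ~P & ~S) | (~R & S & P) | (~R & S & ~S)   — distribute & over |
= (~R & ~P & ~S) | (~R & S & P)   — simplify

(~R & ~P & ~S) | (~R & S & P)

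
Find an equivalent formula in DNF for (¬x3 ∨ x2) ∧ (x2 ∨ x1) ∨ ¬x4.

(¬x3 ∨ x2) ∧ (x2 ∨ x1) ∨ ¬x4
= ¬x3 ∧ x2 ∨ ¬x3 ∧ x1 ∨ x2 ∧ x2 ∨ x2 ∧ x1 ∨ ¬x4   [distribute ∧ over ∨]
= ¬x3 ∧ x1 ∨ x2 ∨ ¬x4   [simplify]

¬x3 ∧ x1 ∨ x2 ∨ ¬x4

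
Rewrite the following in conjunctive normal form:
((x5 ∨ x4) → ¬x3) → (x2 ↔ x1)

(x5 ∨ x4 ∨ ¬x2 ∨ x1) ∧ (x5 ∨ x4 ∨ ¬x1 ∨ x2) ∧ (x3 ∨ ¬x2 ∨ x1) ∧ (x3 ∨ ¬x1 ∨ x2)

((x5 ∨ x4) → ¬x3) → (x2 ↔ x1)
≡ ¬((x5 ∨ x4) → ¬x3) ∨ (x2 ↔ x1)   [eliminate →]
≡ ¬(¬(x5 ∨ x4) ∨ ¬x3) ∨ (x2 ↔ x1)   [eliminate →]
≡ ¬(¬(x5 ∨ x4) ∨ ¬x3) ∨ ((x2 → x1) ∧ (x1 → x2))   [eliminate ↔]
≡ ¬(¬(x5 ∨ x4) ∨ ¬x3) ∨ ((¬x2 ∨ x1) ∧ (x1 → x2))   [eliminate →]
≡ ¬(¬(x5 ∨ x4) ∨ ¬x3) ∨ ((¬x2 ∨ x1) ∧ (¬x1 ∨ x2))   [eliminate →]
≡ (¬¬(x5 ∨ x4) ∧ ¬¬x3) ∨ ((¬x2 ∨ x1) ∧ (¬x1 ∨ x2))   [De Morgan]
≡ ((x5 ∨ x4) ∧ ¬¬x3) ∨ ((¬x2 ∨ x1) ∧ (¬x1 ∨ x2))   [double negation]
≡ ((x5 ∨ x4) ∧ x3) ∨ ((¬x2 ∨ x1) ∧ (¬x1 ∨ x2))   [double negation]
≡ (x5 ∨ x4 ∨ ¬x2 ∨ x1) ∧ (x5 ∨ x4 ∨ ¬x1 ∨ x2) ∧ (x3 ∨ ¬x2 ∨ x1) ∧ (x3 ∨ ¬x1 ∨ x2)   [distribute ∨ over ∧]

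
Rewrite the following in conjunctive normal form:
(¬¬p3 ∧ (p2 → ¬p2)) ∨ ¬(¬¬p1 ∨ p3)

(¬¬p3 ∧ (p2 → ¬p2)) ∨ ¬(¬¬p1 ∨ p3)
≡ (¬¬p3 ∧ (¬p2 ∨ ¬p2)) ∨ ¬(¬¬p1 ∨ p3)   [eliminate →]
≡ (p3 ∧ (¬p2 ∨ ¬p2)) ∨ ¬(¬¬p1 ∨ p3)   [double negation]
≡ (p3 ∧ (¬p2 ∨ ¬p2)) ∨ (¬¬¬p1 ∧ ¬p3)   [De Morgan]
≡ (p3 ∧ (¬p2 ∨ ¬p2)) ∨ (¬p1 ∧ ¬p3)   [double negation]
≡ (p3 ∨ ¬p1) ∧ (p3 ∨ ¬p3) ∧ (¬p2 ∨ ¬p2 ∨ ¬p1) ∧ (¬p2 ∨ ¬p2 ∨ ¬p3)   [distribute ∨ over ∧]
≡ (p3 ∨ ¬p1) ∧ (¬p2 ∨ ¬p1) ∧ (¬p2 ∨ ¬p3)   [simplify]

(p3 ∨ ¬p1) ∧ (¬p2 ∨ ¬p1) ∧ (¬p2 ∨ ¬p3)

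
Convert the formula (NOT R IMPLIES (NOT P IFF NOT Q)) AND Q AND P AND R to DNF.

R AND Q AND P

(NOT R IMPLIES (NOT P IFF NOT Q)) AND Q AND P AND R
⇔ (NOT NOT R OR (NOT P IFF NOT Q)) AND Q AND P AND R   — eliminate IMPLIES
⇔ (NOT NOT R OR ((NOT P IMPLIES NOT Q) AND (NOT Q IMPLIES NOT P))) AND Q AND P AND R   — eliminate IFF
⇔ (NOT NOT R OR ((NOT NOT P OR NOT Q) AND (NOT Q IMPLIES NOT P))) AND Q AND P AND R   — eliminate IMPLIES
⇔ (NOT NOT R OR ((NOT NOT P OR NOT Q) AND (NOT NOT Q OR NOT P))) AND Q AND P AND R   — eliminate IMPLIES
⇔ (R OR ((NOT NOT P OR NOT Q) AND (NOT NOT Q OR NOT P))) AND Q AND P AND R   — double negation
⇔ (R OR ((P OR NOT Q) AND (NOT NOT Q OR NOT P))) AND Q AND P AND R   — double negation
⇔ (R OR ((P OR NOT Q) AND (Q OR NOT P))) AND Q AND P AND R   — double negation
⇔ (R AND Q AND P AND R) OR (P AND Q AND Q AND P AND R) OR (P AND NOT P AND Q AND P AND R) OR (NOT Q AND Q AND Q AND P AND R) OR (NOT Q AND NOT P AND Q AND P AND R)   — distribute AND over OR
⇔ R AND Q AND P   — simplify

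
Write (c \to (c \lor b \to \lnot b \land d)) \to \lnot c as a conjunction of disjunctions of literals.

b \lor \lnot d \lor \lnot c

(c \to (c \lor b \to \lnot b \land d)) \to \lnot c
= \lnot (c \to (c \lor b \to \lnot b \land d)) \lor \lnot c
= \lnot (\lnot c \lor (c \lor b \to \lnot b \land d)) \lor \lnot c
= \lnot (\lnot c \lor \lnot (c \lor b) \lor \lnot b \land d) \lor \lnot c
= \lnot \lnot c \land \lnot \lnot (c \lor b) \land \lnot (\lnot b \land d) \lor \lnot c
= c \land \lnot \lnot (c \lor b) \land \lnot (\lnot b \land d) \lor \lnot c
= c \land (c \lor b) \land \lnot (\lnot b \land d) \lor \lnot c
= c \land (c \lor b) \land (\lnot \lnot b \lor \lnot d) \lor \lnot c
= c \land (c \lor b) \land (b \lor \lnot d) \lor \lnot c
= (c \lor \lnot c) \land (c \lor b \lor \lnot c) \land (b \lor \lnot d \lor \lnot c)
= b \lor \lnot d \lor \lnot c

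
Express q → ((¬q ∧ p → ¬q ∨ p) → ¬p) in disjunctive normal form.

q → ((¬q ∧ p → ¬q ∨ p) → ¬p)
≡ ¬q ∨ ((¬q ∧ p → ¬q ∨ p) → ¬p)   [eliminate →]
≡ ¬q ∨ ¬(¬q ∧ p → ¬q ∨ p) ∨ ¬p   [eliminate →]
≡ ¬q ∨ ¬(¬(¬q ∧ p) ∨ ¬q ∨ p) ∨ ¬p   [eliminate →]
≡ ¬q ∨ ¬¬(¬q ∧ p) ∧ ¬¬q ∧ ¬p ∨ ¬p   [De Morgan]
≡ ¬q ∨ ¬q ∧ p ∧ ¬¬q ∧ ¬p ∨ ¬p   [double negation]
≡ ¬q ∨ ¬q ∧ p ∧ q ∧ ¬p ∨ ¬p   [double negation]
≡ ¬q ∨ ¬p   [simplify]

¬q ∨ ¬p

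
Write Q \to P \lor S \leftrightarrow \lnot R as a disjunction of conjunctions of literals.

Q \to P \lor S \leftrightarrow \lnot R
≡ ((Q \to P \lor S) \to \lnot R) \land (\lnot R \to (Q \to P \lor S))   [eliminate \leftrightarrow]
≡ (\lnot (Q \to P \lor S) \lor \lnot R) \land (\lnot R \to (Q \to P \lor S))   [eliminate \to]
≡ (\lnot (\lnot Q \lor P \lor S) \lor \lnot R) \land (\lnot R \to (Q \to P \lor S))   [eliminate \to]
≡ (\lnot (\lnot Q \lor P \lor S) \lor \lnot R) \land (\lnot \lnot R \lor (Q \to P \lor S))   [eliminate \to]
≡ (\lnot (\lnot Q \lor P \lor S) \lor \lnot R) \land (\lnot \lnot R \lor \lnot Q \lor P \lor S)   [eliminate \to]
≡ (\lnot \lnot Q \land \lnot P \land \lnot S \lor \lnot R) \land (\lnot \lnot R \lor \lnot Q \lor P \lor S)   [De Morgan]
≡ (Q \land \lnot P \land \lnot S \lor \lnot R) \land (\lnot \lnot R \lor \lnot Q \lor P \lor S)   [double negation]
≡ (Q \land \lnot P \land \lnot S \lor \lnot R) \land (R \lor \lnot Q \lor P \lor S)   [double negation]
≡ Q \land \lnot P \land \lnot S \land R \lor Q \land \lnot P \land \lnot S \land \lnot Q \lor Q \land \lnot P \land \lnot S \land P \lor Q \land \lnot P \land \lnot S \land S \lor \lnot R \land R \lor \lnot R \land \lnot Q \lor \lnot R \land P \lor \lnot R \land S   [distribute \land over \lor]
≡ Q \land \lnot P \land \lnot S \land R \lor \lnot R \land \lnot Q \lor \lnot R \land P \lor \lnot R \land S   [simplify]

Q \land \lnot P \land \lnot S \land R \lor \lnot R \land \lnot Q \lor \lnot R \land P \lor \lnot R \land S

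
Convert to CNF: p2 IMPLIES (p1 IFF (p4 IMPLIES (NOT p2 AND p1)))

p2 IMPLIES (p1 IFF (p4 IMPLIES (NOT p2 AND p1)))
≡ NOT p2 OR (p1 IFF (p4 IMPLIES (NOT p2 AND p1)))   [eliminate IMPLIES]
≡ NOT p2 OR ((p1 IMPLIES (p4 IMPLIES (NOT p2 AND p1))) AND ((p4 IMPLIES (NOT p2 AND p1)) IMPLIES p1))   [eliminate IFF]
≡ NOT p2 OR ((NOT p1 OR (p4 IMPLIES (NOT p2 AND p1))) AND ((p4 IMPLIES (NOT p2 AND p1)) IMPLIES p1))   [eliminate IMPLIES]
≡ NOT p2 OR ((NOT p1 OR NOT p4 OR (NOT p2 AND p1)) AND ((p4 IMPLIES (NOT p2 AND p1)) IMPLIES p1))   [eliminate IMPLIES]
≡ NOT p2 OR ((NOT p1 OR NOT p4 OR (NOT p2 AND p1)) AND (NOT (p4 IMPLIES (NOT p2 AND p1)) OR p1))   [eliminate IMPLIES]
≡ NOT p2 OR ((NOT p1 OR NOT p4 OR (NOT p2 AND p1)) AND (NOT (NOT p4 OR (NOT p2 AND p1)) OR p1))   [eliminate IMPLIES]
≡ NOT p2 OR ((NOT p1 OR NOT p4 OR (NOT p2 AND p1)) AND ((NOT NOT p4 AND NOT (NOT p2 AND p1)) OR p1))   [De Morgan]
≡ NOT p2 OR ((NOT p1 OR NOT p4 OR (NOT p2 AND p1)) AND ((p4 AND NOT (NOT p2 AND p1)) OR p1))   [double negation]
≡ NOT p2 OR ((NOT p1 OR NOT p4 OR (NOT p2 AND p1)) AND ((p4 AND (NOT NOT p2 OR NOT p1)) OR p1))   [De Morgan]
≡ NOT p2 OR ((NOT p1 OR NOT p4 OR (NOT p2 AND p1)) AND ((p4 AND (p2 OR NOT p1)) OR p1))   [double negation]
≡ (NOT p2 OR NOT p1 OR NOT p4 OR NOT p2) AND (NOT p2 OR NOT p1 OR NOT p4 OR p1) AND (NOT p2 OR p4 OR p1) AND (NOT p2 OR p2 OR NOT p1 OR p1)   [distribute OR over AND]
≡ (NOT p2 OR NOT p1 OR NOT p4) AND (NOT p2 OR p4 OR p1)   [simplify]

(NOT p2 OR NOT p1 OR NOT p4) AND (NOT p2 OR p4 OR p1)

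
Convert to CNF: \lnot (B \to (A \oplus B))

B \land (\lnot B \lor A)

\lnot (B \to (A \oplus B))
= \lnot (\lnot B \lor (A \oplus B))   (eliminate \to)
= \lnot (\lnot B \lor ((A \lor B) \land \lnot (A \land B)))   (expand \oplus)
= \lnot \lnot B \land \lnot ((A \lor B) \land \lnot (A \land B))   (De Morgan)
= B \land \lnot ((A \lor B) \land \lnot (A \land B))   (double negation)
= B \land (\lnot (A \lor B) \lor \lnot \lnot (A \land B))   (De Morgan)
= B \land ((\lnot A \land \lnot B) \lor \lnot \lnot (A \land B))   (De Morgan)
= B \land ((\lnot A \land \lnot B) \lor (A \land B))   (double negation)
= B \land (\lnot A \lor A) \land (\lnot A \lor B) \land (\lnot B \lor A) \land (\lnot B \lor B)   (distribute \lor over \land)
= B \land (\lnot B \lor A)   (simplify)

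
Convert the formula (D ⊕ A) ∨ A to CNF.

(D ⊕ A) ∨ A
≡ ((D ∨ A) ∧ ¬(D ∧ A)) ∨ A
≡ ((D ∨ A) ∧ (¬D ∨ ¬A)) ∨ A
≡ (D ∨ A ∨ A) ∧ (¬D ∨ ¬A ∨ A)
≡ D ∨ A

D ∨ A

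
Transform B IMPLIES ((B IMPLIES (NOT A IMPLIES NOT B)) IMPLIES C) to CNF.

NOT B OR NOT A OR C

B IMPLIES ((B IMPLIES (NOT A IMPLIES NOT B)) IMPLIES C)
≡ NOT B OR ((B IMPLIES (NOT A IMPLIES NOT B)) IMPLIES C)   [eliminate IMPLIES]
≡ NOT B OR NOT (B IMPLIES (NOT A IMPLIES NOT B)) OR C   [eliminate IMPLIES]
≡ NOT B OR NOT (NOT B OR (NOT A IMPLIES NOT B)) OR C   [eliminate IMPLIES]
≡ NOT B OR NOT (NOT B OR NOT NOT A OR NOT B) OR C   [eliminate IMPLIES]
≡ NOT B OR (NOT NOT B AND NOT NOT NOT A AND NOT NOT B) OR C   [De Morgan]
≡ NOT B OR (B AND NOT NOT NOT A AND NOT NOT B) OR C   [double negation]
≡ NOT B OR (B AND NOT A AND NOT NOT B) OR C   [double negation]
≡ NOT B OR (B AND NOT A AND B) OR C   [double negation]
≡ (NOT B OR B OR C) AND (NOT B OR NOT A OR C) AND (NOT B OR B OR C)   [distribute OR over AND]
≡ NOT B OR NOT A OR C   [simplify]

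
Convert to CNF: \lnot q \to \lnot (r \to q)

\lnot q \to \lnot (r \to q)
⇔ \lnot \lnot q \lor \lnot (r \to q)
⇔ \lnot \lnot q \lor \lnot (\lnot r \lor q)
⇔ q \lor \lnot (\lnot r \lor q)
⇔ q \lor (\lnot \lnot r \land \lnot q)
⇔ q \lor (r \land \lnot q)
⇔ (q \lor r) \land (q \lor \lnot q)
⇔ q \lor r

q \lor r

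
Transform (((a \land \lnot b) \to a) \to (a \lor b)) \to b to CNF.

(((a \land \lnot b) \to a) \to (a \lor b)) \to b
≡ \lnot (((a \land \lnot b) \to a) \to (a \lor b)) \lor b   [eliminate \to]
≡ \lnot (\lnot ((a \land \lnot b) \to a) \lor a \lor b) \lor b   [eliminate \to]
≡ \lnot (\lnot (\lnot (a \land \lnot b) \lor a) \lor a \lor b) \lor b   [eliminate \to]
≡ (\lnot \lnot (\lnot (a \land \lnot b) \lor a) \land \lnot a \land \lnot b) \lor b   [De Morgan]
≡ ((\lnot (a \land \lnot b) \lor a) \land \lnot a \land \lnot b) \lor b   [double negation]
≡ ((\lnot a \lor \lnot \lnot b \lor a) \land \lnot a \land \lnot b) \lor b   [De Morgan]
≡ ((\lnot a \lor b \lor a) \land \lnot a \land \lnot b) \lor b   [double negation]
≡ (\lnot a \lor b \lor a \lor b) \land (\lnot a \lor b) \land (\lnot b \lor b)   [distribute \lor over \land]
≡ \lnot a \lor b   [simplify]

\lnot a \lor b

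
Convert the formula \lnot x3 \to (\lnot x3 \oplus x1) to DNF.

x3 \lor (\lnot x3 \land \lnot x1)

\lnot x3 \to (\lnot x3 \oplus x1)
≡ \lnot \lnot x3 \lor (\lnot x3 \oplus x1)   [eliminate \to]
≡ \lnot \lnot x3 \lor (\lnot x3 \land \lnot x1) \lor (\lnot \lnot x3 \land x1)   [expand \oplus]
≡ x3 \lor (\lnot x3 \land \lnot x1) \lor (\lnot \lnot x3 \land x1)   [double negation]
≡ x3 \lor (\lnot x3 \land \lnot x1) \lor (x3 \land x1)   [double negation]
≡ x3 \lor (\lnot x3 \land \lnot x1)   [simplify]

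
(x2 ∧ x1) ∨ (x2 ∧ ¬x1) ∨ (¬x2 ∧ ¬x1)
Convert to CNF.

x2 ∨ ¬x1

(x2 ∧ x1) ∨ (x2 ∧ ¬x1) ∨ (¬x2 ∧ ¬x1)
⇔ (x2 ∨ x2 ∨ ¬x2) ∧ (x2 ∨ x2 ∨ ¬x1) ∧ (x2 ∨ ¬x1 ∨ ¬x2) ∧ (x2 ∨ ¬x1 ∨ ¬x1) ∧ (x1 ∨ x2 ∨ ¬x2) ∧ (x1 ∨ x2 ∨ ¬x1) ∧ (x1 ∨ ¬x1 ∨ ¬x2) ∧ (x1 ∨ ¬x1 ∨ ¬x1)
⇔ x2 ∨ ¬x1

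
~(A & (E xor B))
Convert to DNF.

~(A & (E xor B))
≡ ~(A & ((E & ~B) | (~E & B)))   [expand xor]
≡ ~A | ~((E & ~B) | (~E & B))   [De Morgan]
≡ ~A | (~(E & ~B) & ~(~E & B))   [De Morgan]
≡ ~A | ((~E | ~~B) & ~(~E & B))   [De Morgan]
≡ ~A | ((~E | B) & ~(~E & B))   [double negation]
≡ ~A | ((~E | B) & (~~E | ~B))   [De Morgan]
≡ ~A | ((~E | B) & (E | ~B))   [double negation]
≡ ~A | (~E & E) | (~E & ~B) | (B & E) | (B & ~B)   [distribute & over |]
≡ ~A | (~E & ~B) | (B & E)   [simplify]

~A | (~E & ~B) | (B & E)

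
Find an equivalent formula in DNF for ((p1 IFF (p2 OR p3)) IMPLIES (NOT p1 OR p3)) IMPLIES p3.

(p2 AND p1 AND NOT p3) OR p3

((p1 IFF (p2 OR p3)) IMPLIES (NOT p1 OR p3)) IMPLIES p3
≡ NOT ((p1 IFF (p2 OR p3)) IMPLIES (NOT p1 OR p3)) OR p3   — eliminate IMPLIES
≡ NOT (NOT (p1 IFF (p2 OR p3)) OR NOT p1 OR p3) OR p3   — eliminate IMPLIES
≡ NOT (NOT ((p1 IMPLIES (p2 OR p3)) AND ((p2 OR p3) IMPLIES p1)) OR NOT p1 OR p3) OR p3   — eliminate IFF
≡ NOT (NOT ((NOT p1 OR p2 OR p3) AND ((p2 OR p3) IMPLIES p1)) OR NOT p1 OR p3) OR p3   — eliminate IMPLIES
≡ NOT (NOT ((NOT p1 OR p2 OR p3) AND (NOT (p2 OR p3) OR p1)) OR NOT p1 OR p3) OR p3   — eliminate IMPLIES
≡ (NOT NOT ((NOT p1 OR p2 OR p3) AND (NOT (p2 OR p3) OR p1)) AND NOT NOT p1 AND NOT p3) OR p3   — De Morgan
≡ ((NOT p1 OR p2 OR p3) AND (NOT (p2 OR p3) OR p1) AND NOT NOT p1 AND NOT p3) OR p3   — double negation
≡ ((NOT p1 OR p2 OR p3) AND ((NOT p2 AND NOT p3) OR p1) AND NOT NOT p1 AND NOT p3) OR p3   — De Morgan
≡ ((NOT p1 OR p2 OR p3) AND ((NOT p2 AND NOT p3) OR p1) AND p1 AND NOT p3) OR p3   — double negation
≡ (NOT p1 AND NOT p2 AND NOT p3 AND p1 AND NOT p3) OR (NOT p1 AND p1 AND p1 AND NOT p3) OR (p2 AND NOT p2 AND NOT p3 AND p1 AND NOT p3) OR (p2 AND p1 AND p1 AND NOT p3) OR (p3 AND NOT p2 AND NOT p3 AND p1 AND NOT p3) OR (p3 AND p1 AND p1 AND NOT p3) OR p3   — distribute AND over OR
≡ (p2 AND p1 AND NOT p3) OR p3   — simplify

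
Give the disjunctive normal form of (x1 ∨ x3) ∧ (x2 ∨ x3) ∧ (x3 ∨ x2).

(x1 ∧ x2) ∨ x3

(x1 ∨ x3) ∧ (x2 ∨ x3) ∧ (x3 ∨ x2)
= (x1 ∧ x2 ∧ x3) ∨ (x1 ∧ x2 ∧ x2) ∨ (x1 ∧ x3 ∧ x3) ∨ (x1 ∧ x3 ∧ x2) ∨ (x3 ∧ x2 ∧ x3) ∨ (x3 ∧ x2 ∧ x2) ∨ (x3 ∧ x3 ∧ x3) ∨ (x3 ∧ x3 ∧ x2)   — distribute ∧ over ∨
= (x1 ∧ x2) ∨ x3   — simplify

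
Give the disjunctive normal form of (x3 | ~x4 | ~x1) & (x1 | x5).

(x3 | ~x4 | ~x1) & (x1 | x5)
≡ (x3 & x1) | (x3 & x5) | (~x4 & x1) | (~x4 & x5) | (~x1 & x1) | (~x1 & x5)   [distribute & over |]
≡ (x3 & x1) | (x3 & x5) | (~x4 & x1) | (~x4 & x5) | (~x1 & x5)   [simplify]

(x3 & x1) | (x3 & x5) | (~x4 & x1) | (~x4 & x5) | (~x1 & x5)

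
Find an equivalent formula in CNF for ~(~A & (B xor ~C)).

(A | ~B | ~C) & (A | C | B)

~(~A & (B xor ~C))
≡ ~(~A & (B | ~C) & ~(B & ~C))   (expand xor)
≡ ~~A | ~(B | ~C) | ~~(B & ~C)   (De Morgan)
≡ A | ~(B | ~C) | ~~(B & ~C)   (double negation)
≡ A | (~B & ~~C) | ~~(B & ~C)   (De Morgan)
≡ A | (~B & C) | ~~(B & ~C)   (double negation)
≡ A | (~B & C) | (B & ~C)   (double negation)
≡ (A | ~B | B) & (A | ~B | ~C) & (A | C | B) & (A | C | ~C)   (distribute | over &)
≡ (A | ~B | ~C) & (A | C | B)   (simplify)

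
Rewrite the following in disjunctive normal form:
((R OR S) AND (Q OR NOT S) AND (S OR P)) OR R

(S AND Q) OR R

((R OR S) AND (Q OR NOT S) AND (S OR P)) OR R
⇔ (R AND Q AND S) OR (R AND Q AND P) OR (R AND NOT S AND S) OR (R AND NOT S AND P) OR (S AND Q AND S) OR (S AND Q AND P) OR (S AND NOT S AND S) OR (S AND NOT S AND P) OR R   — distribute AND over OR
⇔ (S AND Q) OR R   — simplify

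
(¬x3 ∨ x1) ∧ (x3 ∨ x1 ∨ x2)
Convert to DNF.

(¬x3 ∧ x2) ∨ x1

(¬x3 ∨ x1) ∧ (x3 ∨ x1 ∨ x2)
≡ (¬x3 ∧ x3) ∨ (¬x3 ∧ x1) ∨ (¬x3 ∧ x2) ∨ (x1 ∧ x3) ∨ (x1 ∧ x1) ∨ (x1 ∧ x2)
≡ (¬x3 ∧ x2) ∨ x1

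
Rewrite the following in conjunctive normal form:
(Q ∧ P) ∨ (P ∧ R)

(Q ∨ R) ∧ P

(Q ∧ P) ∨ (P ∧ R)
= (Q ∨ P) ∧ (Q ∨ R) ∧ (P ∨ P) ∧ (P ∨ R)   [distribute ∨ over ∧]
= (Q ∨ R) ∧ P   [simplify]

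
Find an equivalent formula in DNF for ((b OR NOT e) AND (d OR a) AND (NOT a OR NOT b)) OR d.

((b OR NOT e) AND (d OR a) AND (NOT a OR NOT b)) OR d
≡ (b AND d AND NOT a) OR (b AND d AND NOT b) OR (b AND a AND NOT a) OR (b AND a AND NOT b) OR (NOT e AND d AND NOT a) OR (NOT e AND d AND NOT b) OR (NOT e AND a AND NOT a) OR (NOT e AND a AND NOT b) OR d   [distribute AND over OR]
≡ (NOT e AND a AND NOT b) OR d   [simplify]

(NOT e AND a AND NOT b) OR d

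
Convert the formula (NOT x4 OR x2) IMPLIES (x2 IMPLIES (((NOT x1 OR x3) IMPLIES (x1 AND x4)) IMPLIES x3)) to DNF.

NOT x2 OR NOT x1 OR x3

(NOT x4 OR x2) IMPLIES (x2 IMPLIES (((NOT x1 OR x3) IMPLIES (x1 AND x4)) IMPLIES x3))
≡ NOT (NOT x4 OR x2) OR (x2 IMPLIES (((NOT x1 OR x3) IMPLIES (x1 AND x4)) IMPLIES x3))   (eliminate IMPLIES)
≡ NOT (NOT x4 OR x2) OR NOT x2 OR (((NOT x1 OR x3) IMPLIES (x1 AND x4)) IMPLIES x3)   (eliminate IMPLIES)
≡ NOT (NOT x4 OR x2) OR NOT x2 OR NOT ((NOT x1 OR x3) IMPLIES (x1 AND x4)) OR x3   (eliminate IMPLIES)
≡ NOT (NOT x4 OR x2) OR NOT x2 OR NOT (NOT (NOT x1 OR x3) OR (x1 AND x4)) OR x3   (eliminate IMPLIES)
≡ (NOT NOT x4 AND NOT x2) OR NOT x2 OR NOT (NOT (NOT x1 OR x3) OR (x1 AND x4)) OR x3   (De Morgan)
≡ (x4 AND NOT x2) OR NOT x2 OR NOT (NOT (NOT x1 OR x3) OR (x1 AND x4)) OR x3   (double negation)
≡ (x4 AND NOT x2) OR NOT x2 OR (NOT NOT (NOT x1 OR x3) AND NOT (x1 AND x4)) OR x3   (De Morgan)
≡ (x4 AND NOT x2) OR NOT x2 OR ((NOT x1 OR x3) AND NOT (x1 AND x4)) OR x3   (double negation)
≡ (x4 AND NOT x2) OR NOT x2 OR ((NOT x1 OR x3) AND (NOT x1 OR NOT x4)) OR x3   (De Morgan)
≡ (x4 AND NOT x2) OR NOT x2 OR (NOT x1 AND NOT x1) OR (NOT x1 AND NOT x4) OR (x3 AND NOT x1) OR (x3 AND NOT x4) OR x3   (distribute AND over OR)
≡ NOT x2 OR NOT x1 OR x3   (simplify)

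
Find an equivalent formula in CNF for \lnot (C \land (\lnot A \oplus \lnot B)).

\lnot (C \land (\lnot A \oplus \lnot B))
≡ \lnot (C \land (\lnot A \lor \lnot B) \land \lnot (\lnot A \land \lnot B))   [expand \oplus]
≡ \lnot C \lor \lnot (\lnot A \lor \lnot B) \lor \lnot \lnot (\lnot A \land \lnot B)   [De Morgan]
≡ \lnot C \lor \lnot \lnot A \land \lnot \lnot B \lor \lnot \lnot (\lnot A \land \lnot B)   [De Morgan]
≡ \lnot C \lor A \land \lnot \lnot B \lor \lnot \lnot (\lnot A \land \lnot B)   [double negation]
≡ \lnot C \lor A \land B \lor \lnot \lnot (\lnot A \land \lnot B)   [double negation]
≡ \lnot C \lor A \land B \lor \lnot A \land \lnot B   [double negation]
≡ (\lnot C \lor A \lor \lnot A) \land (\lnot C \lor A \lor \lnot B) \land (\lnot C \lor B \lor \lnot A) \land (\lnot C \lor B \lor \lnot B)   [distribute \lor over \land]
≡ (\lnot C \lor A \lor \lnot B) \land (\lnot C \lor B \lor \lnot A)   [simplify]

(\lnot C \lor A \lor \lnot B) \land (\lnot C \lor B \lor \lnot A)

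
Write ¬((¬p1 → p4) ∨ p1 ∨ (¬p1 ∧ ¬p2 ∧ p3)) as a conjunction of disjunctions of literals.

¬p1 ∧ ¬p4 ∧ (p1 ∨ p2 ∨ ¬p3)

¬((¬p1 → p4) ∨ p1 ∨ (¬p1 ∧ ¬p2 ∧ p3))
≡ ¬(¬¬p1 ∨ p4 ∨ p1 ∨ (¬p1 ∧ ¬p2 ∧ p3))   [eliminate →]
≡ ¬¬¬p1 ∧ ¬p4 ∧ ¬p1 ∧ ¬(¬p1 ∧ ¬p2 ∧ p3)   [De Morgan]
≡ ¬p1 ∧ ¬p4 ∧ ¬p1 ∧ ¬(¬p1 ∧ ¬p2 ∧ p3)   [double negation]
≡ ¬p1 ∧ ¬p4 ∧ ¬p1 ∧ (¬¬p1 ∨ ¬¬p2 ∨ ¬p3)   [De Morgan]
≡ ¬p1 ∧ ¬p4 ∧ ¬p1 ∧ (p1 ∨ ¬¬p2 ∨ ¬p3)   [double negation]
≡ ¬p1 ∧ ¬p4 ∧ ¬p1 ∧ (p1 ∨ p2 ∨ ¬p3)   [double negation]
≡ ¬p1 ∧ ¬p4 ∧ (p1 ∨ p2 ∨ ¬p3)   [simplify]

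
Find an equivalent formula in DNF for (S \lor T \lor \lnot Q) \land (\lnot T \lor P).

(S \lor T \lor \lnot Q) \land (\lnot T \lor P)
⇔ (S \land \lnot T) \lor (S \land P) \lor (T \land \lnot T) \lor (T \land P) \lor (\lnot Q \land \lnot T) \lor (\lnot Q \land P)
⇔ (S \land \lnot T) \lor (S \land P) \lor (T \land P) \lor (\lnot Q \land \lnot T) \lor (\lnot Q \land P)

(S \land \lnot T) \lor (S \land P) \lor (T \land P) \lor (\lnot Q \land \lnot T) \lor (\lnot Q \land P)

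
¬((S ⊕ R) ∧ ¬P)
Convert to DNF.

¬((S ⊕ R) ∧ ¬P)
≡ ¬((S ∧ ¬R ∨ ¬S ∧ R) ∧ ¬P)
≡ ¬(S ∧ ¬R ∨ ¬S ∧ R) ∨ ¬¬P
≡ ¬(S ∧ ¬R) ∧ ¬(¬S ∧ R) ∨ ¬¬P
≡ (¬S ∨ ¬¬R) ∧ ¬(¬S ∧ R) ∨ ¬¬P
≡ (¬S ∨ R) ∧ ¬(¬S ∧ R) ∨ ¬¬P
≡ (¬S ∨ R) ∧ (¬¬S ∨ ¬R) ∨ ¬¬P
≡ (¬S ∨ R) ∧ (S ∨ ¬R) ∨ ¬¬P
≡ (¬S ∨ R) ∧ (S ∨ ¬R) ∨ P
≡ ¬S ∧ S ∨ ¬S ∧ ¬R ∨ R ∧ S ∨ R ∧ ¬R ∨ P
≡ ¬S ∧ ¬R ∨ R ∧ S ∨ P

¬S ∧ ¬R ∨ R ∧ S ∨ P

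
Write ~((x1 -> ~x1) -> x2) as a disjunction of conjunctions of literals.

~((x1 -> ~x1) -> x2)
= ~(~(x1 -> ~x1) | x2)   [eliminate ->]
= ~(~(~x1 | ~x1) | x2)   [eliminate ->]
= ~~(~x1 | ~x1) & ~x2   [De Morgan]
= (~x1 | ~x1) & ~x2   [double negation]
= (~x1 & ~x2) | (~x1 & ~x2)   [distribute & over |]
= ~x1 & ~x2   [simplify]

~x1 & ~x2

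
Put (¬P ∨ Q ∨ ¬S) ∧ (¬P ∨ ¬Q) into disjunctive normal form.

(¬P ∨ Q ∨ ¬S) ∧ (¬P ∨ ¬Q)
≡ (¬P ∧ ¬P) ∨ (¬P ∧ ¬Q) ∨ (Q ∧ ¬P) ∨ (Q ∧ ¬Q) ∨ (¬S ∧ ¬P) ∨ (¬S ∧ ¬Q)   (distribute ∧ over ∨)
≡ ¬P ∨ (¬S ∧ ¬Q)   (simplify)

¬P ∨ (¬S ∧ ¬Q)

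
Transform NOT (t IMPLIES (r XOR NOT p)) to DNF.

NOT (t IMPLIES (r XOR NOT p))
= NOT (NOT t OR (r XOR NOT p))   (eliminate IMPLIES)
= NOT (NOT t OR (r AND NOT NOT p) OR (NOT r AND NOT p))   (expand XOR)
= NOT NOT t AND NOT (r AND NOT NOT p) AND NOT (NOT r AND NOT p)   (De Morgan)
= t AND NOT (r AND NOT NOT p) AND NOT (NOT r AND NOT p)   (double negation)
= t AND (NOT r OR NOT NOT NOT p) AND NOT (NOT r AND NOT p)   (De Morgan)
= t AND (NOT r OR NOT p) AND NOT (NOT r AND NOT p)   (double negation)
= t AND (NOT r OR NOT p) AND (NOT NOT r OR NOT NOT p)   (De Morgan)
= t AND (NOT r OR NOT p) AND (r OR NOT NOT p)   (double negation)
= t AND (NOT r OR NOT p) AND (r OR p)   (double negation)
= (t AND NOT r AND r) OR (t AND NOT r AND p) OR (t AND NOT p AND r) OR (t AND NOT p AND p)   (distribute AND over OR)
= (t AND NOT r AND p) OR (t AND NOT p AND r)   (simplify)

(t AND NOT r AND p) OR (t AND NOT p AND r)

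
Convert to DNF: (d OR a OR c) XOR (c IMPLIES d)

(c AND NOT d) OR (NOT d AND NOT a AND NOT c)

(d OR a OR c) XOR (c IMPLIES d)
⇔ ((d OR a OR c) AND NOT (c IMPLIES d)) OR (NOT (d OR a OR c) AND (c IMPLIES d))   [expand XOR]
⇔ ((d OR a OR c) AND NOT (NOT c OR d)) OR (NOT (d OR a OR c) AND (c IMPLIES d))   [eliminate IMPLIES]
⇔ ((d OR a OR c) AND NOT (NOT c OR d)) OR (NOT (d OR a OR c) AND (NOT c OR d))   [eliminate IMPLIES]
⇔ ((d OR a OR c) AND NOT NOT c AND NOT d) OR (NOT (d OR a OR c) AND (NOT c OR d))   [De Morgan]
⇔ ((d OR a OR c) AND c AND NOT d) OR (NOT (d OR a OR c) AND (NOT c OR d))   [double negation]
⇔ ((d OR a OR c) AND c AND NOT d) OR (NOT d AND NOT a AND NOT c AND (NOT c OR d))   [De Morgan]
⇔ (d AND c AND NOT d) OR (a AND c AND NOT d) OR (c AND c AND NOT d) OR (NOT d AND NOT a AND NOT c AND NOT c) OR (NOT d AND NOT a AND NOT c AND d)   [distribute AND over OR]
⇔ (c AND NOT d) OR (NOT d AND NOT a AND NOT c)   [simplify]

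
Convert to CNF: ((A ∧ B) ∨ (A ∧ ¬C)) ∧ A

A ∧ (B ∨ ¬C)

((A ∧ B) ∨ (A ∧ ¬C)) ∧ A
⇔ (A ∨ A) ∧ (A ∨ ¬C) ∧ (B ∨ A) ∧ (B ∨ ¬C) ∧ A   [distribute ∨ over ∧]
⇔ A ∧ (B ∨ ¬C)   [simplify]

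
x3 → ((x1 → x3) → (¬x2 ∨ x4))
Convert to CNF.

x3 → ((x1 → x3) → (¬x2 ∨ x4))
⇔ ¬x3 ∨ ((x1 → x3) → (¬x2 ∨ x4))   [eliminate →]
⇔ ¬x3 ∨ ¬(x1 → x3) ∨ ¬x2 ∨ x4   [eliminate →]
⇔ ¬x3 ∨ ¬(¬x1 ∨ x3) ∨ ¬x2 ∨ x4   [eliminate →]
⇔ ¬x3 ∨ (¬¬x1 ∧ ¬x3) ∨ ¬x2 ∨ x4   [De Morgan]
⇔ ¬x3 ∨ (x1 ∧ ¬x3) ∨ ¬x2 ∨ x4   [double negation]
⇔ (¬x3 ∨ x1 ∨ ¬x2 ∨ x4) ∧ (¬x3 ∨ ¬x3 ∨ ¬x2 ∨ x4)   [distribute ∨ over ∧]
⇔ ¬x3 ∨ ¬x2 ∨ x4   [simplify]

¬x3 ∨ ¬x2 ∨ x4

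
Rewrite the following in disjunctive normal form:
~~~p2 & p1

~p2 & p1

~~~p2 & p1
≡ ~p2 & p1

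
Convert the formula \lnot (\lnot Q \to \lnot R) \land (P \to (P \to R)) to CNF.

\lnot Q \land R

\lnot (\lnot Q \to \lnot R) \land (P \to (P \to R))
= \lnot (\lnot \lnot Q \lor \lnot R) \land (P \to (P \to R))   [eliminate \to]
= \lnot (\lnot \lnot Q \lor \lnot R) \land (\lnot P \lor (P \to R))   [eliminate \to]
= \lnot (\lnot \lnot Q \lor \lnot R) \land (\lnot P \lor \lnot P \lor R)   [eliminate \to]
= \lnot \lnot \lnot Q \land \lnot \lnot R \land (\lnot P \lor \lnot P \lor R)   [De Morgan]
= \lnot Q \land \lnot \lnot R \land (\lnot P \lor \lnot P \lor R)   [double negation]
= \lnot Q \land R \land (\lnot P \lor \lnot P \lor R)   [double negation]
= \lnot Q \land R   [simplify]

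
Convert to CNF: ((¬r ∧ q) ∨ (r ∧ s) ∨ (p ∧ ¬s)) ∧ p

((¬r ∧ q) ∨ (r ∧ s) ∨ (p ∧ ¬s)) ∧ p
= (¬r ∨ r ∨ p) ∧ (¬r ∨ r ∨ ¬s) ∧ (¬r ∨ s ∨ p) ∧ (¬r ∨ s ∨ ¬s) ∧ (q ∨ r ∨ p) ∧ (q ∨ r ∨ ¬s) ∧ (q ∨ s ∨ p) ∧ (q ∨ s ∨ ¬s) ∧ p   [distribute ∨ over ∧]
= (q ∨ r ∨ ¬s) ∧ p   [simplify]

(q ∨ r ∨ ¬s) ∧ p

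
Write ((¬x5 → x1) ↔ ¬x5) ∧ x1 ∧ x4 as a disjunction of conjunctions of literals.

((¬x5 → x1) ↔ ¬x5) ∧ x1 ∧ x4
≡ ((¬x5 → x1) → ¬x5) ∧ (¬x5 → (¬x5 → x1)) ∧ x1 ∧ x4   — eliminate ↔
≡ (¬(¬x5 → x1) ∨ ¬x5) ∧ (¬x5 → (¬x5 → x1)) ∧ x1 ∧ x4   — eliminate →
≡ (¬(¬¬x5 ∨ x1) ∨ ¬x5) ∧ (¬x5 → (¬x5 → x1)) ∧ x1 ∧ x4   — eliminate →
≡ (¬(¬¬x5 ∨ x1) ∨ ¬x5) ∧ (¬¬x5 ∨ (¬x5 → x1)) ∧ x1 ∧ x4   — eliminate →
≡ (¬(¬¬x5 ∨ x1) ∨ ¬x5) ∧ (¬¬x5 ∨ ¬¬x5 ∨ x1) ∧ x1 ∧ x4   — eliminate →
≡ ((¬¬¬x5 ∧ ¬x1) ∨ ¬x5) ∧ (¬¬x5 ∨ ¬¬x5 ∨ x1) ∧ x1 ∧ x4   — De Morgan
≡ ((¬x5 ∧ ¬x1) ∨ ¬x5) ∧ (¬¬x5 ∨ ¬¬x5 ∨ x1) ∧ x1 ∧ x4   — double negation
≡ ((¬x5 ∧ ¬x1) ∨ ¬x5) ∧ (x5 ∨ ¬¬x5 ∨ x1) ∧ x1 ∧ x4   — double negation
≡ ((¬x5 ∧ ¬x1) ∨ ¬x5) ∧ (x5 ∨ x5 ∨ x1) ∧ x1 ∧ x4   — double negation
≡ (¬x5 ∧ ¬x1 ∧ x5 ∧ x1 ∧ x4) ∨ (¬x5 ∧ ¬x1 ∧ x5 ∧ x1 ∧ x4) ∨ (¬x5 ∧ ¬x1 ∧ x1 ∧ x1 ∧ x4) ∨ (¬x5 ∧ x5 ∧ x1 ∧ x4) ∨ (¬x5 ∧ x5 ∧ x1 ∧ x4) ∨ (¬x5 ∧ x1 ∧ x1 ∧ x4)   — distribute ∧ over ∨
≡ ¬x5 ∧ x1 ∧ x4   — simplify

¬x5 ∧ x1 ∧ x4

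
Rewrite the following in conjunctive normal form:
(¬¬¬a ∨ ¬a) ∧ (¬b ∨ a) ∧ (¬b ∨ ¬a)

(¬¬¬a ∨ ¬a) ∧ (¬b ∨ a) ∧ (¬b ∨ ¬a)
≡ (¬a ∨ ¬a) ∧ (¬b ∨ a) ∧ (¬b ∨ ¬a)   [double negation]
≡ ¬a ∧ (¬b ∨ a)   [simplify]

¬a ∧ (¬b ∨ a)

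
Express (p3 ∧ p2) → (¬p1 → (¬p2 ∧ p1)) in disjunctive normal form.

¬p3 ∨ ¬p2 ∨ p1

(p3 ∧ p2) → (¬p1 → (¬p2 ∧ p1))
≡ ¬(p3 ∧ p2) ∨ (¬p1 → (¬p2 ∧ p1))
≡ ¬(p3 ∧ p2) ∨ ¬¬p1 ∨ (¬p2 ∧ p1)
≡ ¬p3 ∨ ¬p2 ∨ ¬¬p1 ∨ (¬p2 ∧ p1)
≡ ¬p3 ∨ ¬p2 ∨ p1 ∨ (¬p2 ∧ p1)
≡ ¬p3 ∨ ¬p2 ∨ p1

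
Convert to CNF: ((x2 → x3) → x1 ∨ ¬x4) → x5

((x2 → x3) → x1 ∨ ¬x4) → x5
≡ ¬((x2 → x3) → x1 ∨ ¬x4) ∨ x5   (eliminate →)
≡ ¬(¬(x2 → x3) ∨ x1 ∨ ¬x4) ∨ x5   (eliminate →)
≡ ¬(¬(¬x2 ∨ x3) ∨ x1 ∨ ¬x4) ∨ x5   (eliminate →)
≡ ¬¬(¬x2 ∨ x3) ∧ ¬x1 ∧ ¬¬x4 ∨ x5   (De Morgan)
≡ (¬x2 ∨ x3) ∧ ¬x1 ∧ ¬¬x4 ∨ x5   (double negation)
≡ (¬x2 ∨ x3) ∧ ¬x1 ∧ x4 ∨ x5   (double negation)
≡ (¬x2 ∨ x3 ∨ x5) ∧ (¬x1 ∨ x5) ∧ (x4 ∨ x5)   (distribute ∨ over ∧)

(¬x2 ∨ x3 ∨ x5) ∧ (¬x1 ∨ x5) ∧ (x4 ∨ x5)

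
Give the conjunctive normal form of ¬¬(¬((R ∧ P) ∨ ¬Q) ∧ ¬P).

Q ∧ ¬P

¬¬(¬((R ∧ P) ∨ ¬Q) ∧ ¬P)
≡ ¬((R ∧ P) ∨ ¬Q) ∧ ¬P   (double negation)
≡ ¬(R ∧ P) ∧ ¬¬Q ∧ ¬P   (De Morgan)
≡ (¬R ∨ ¬P) ∧ ¬¬Q ∧ ¬P   (De Morgan)
≡ (¬R ∨ ¬P) ∧ Q ∧ ¬P   (double negation)
≡ Q ∧ ¬P   (simplify)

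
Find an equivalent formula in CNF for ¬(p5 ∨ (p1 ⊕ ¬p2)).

¬p5 ∧ (¬p1 ∨ ¬p2) ∧ (p2 ∨ p1)

¬(p5 ∨ (p1 ⊕ ¬p2))
≡ ¬(p5 ∨ ((p1 ∨ ¬p2) ∧ ¬(p1 ∧ ¬p2)))   — expand ⊕
≡ ¬p5 ∧ ¬((p1 ∨ ¬p2) ∧ ¬(p1 ∧ ¬p2))   — De Morgan
≡ ¬p5 ∧ (¬(p1 ∨ ¬p2) ∨ ¬¬(p1 ∧ ¬p2))   — De Morgan
≡ ¬p5 ∧ ((¬p1 ∧ ¬¬p2) ∨ ¬¬(p1 ∧ ¬p2))   — De Morgan
≡ ¬p5 ∧ ((¬p1 ∧ p2) ∨ ¬¬(p1 ∧ ¬p2))   — double negation
≡ ¬p5 ∧ ((¬p1 ∧ p2) ∨ (p1 ∧ ¬p2))   — double negation
≡ ¬p5 ∧ (¬p1 ∨ p1) ∧ (¬p1 ∨ ¬p2) ∧ (p2 ∨ p1) ∧ (p2 ∨ ¬p2)   — distribute ∨ over ∧
≡ ¬p5 ∧ (¬p1 ∨ ¬p2) ∧ (p2 ∨ p1)   — simplify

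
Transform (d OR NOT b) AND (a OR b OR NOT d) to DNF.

(d AND a) OR (d AND b) OR (NOT b AND a) OR (NOT b AND NOT d)

(d OR NOT b) AND (a OR b OR NOT d)
≡ (d AND a) OR (d AND b) OR (d AND NOT d) OR (NOT b AND a) OR (NOT b AND b) OR (NOT b AND NOT d)   — distribute AND over OR
≡ (d AND a) OR (d AND b) OR (NOT b AND a) OR (NOT b AND NOT d)   — simplify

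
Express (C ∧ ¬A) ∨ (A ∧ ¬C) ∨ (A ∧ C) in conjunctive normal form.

C ∨ A

(C ∧ ¬A) ∨ (A ∧ ¬C) ∨ (A ∧ C)
⇔ (C ∨ A ∨ A) ∧ (C ∨ A ∨ C) ∧ (C ∨ ¬C ∨ A) ∧ (C ∨ ¬C ∨ C) ∧ (¬A ∨ A ∨ A) ∧ (¬A ∨ A ∨ C) ∧ (¬A ∨ ¬C ∨ A) ∧ (¬A ∨ ¬C ∨ C)   [distribute ∨ over ∧]
⇔ C ∨ A   [simplify]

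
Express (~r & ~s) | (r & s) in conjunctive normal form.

(~r | s) & (~s | r)

(~r & ~s) | (r & s)
≡ (~r | r) & (~r | s) & (~s | r) & (~s | s)   (distribute | over &)
≡ (~r | s) & (~s | r)   (simplify)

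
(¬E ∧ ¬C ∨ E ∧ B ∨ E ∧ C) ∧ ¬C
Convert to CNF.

(¬E ∧ ¬C ∨ E ∧ B ∨ E ∧ C) ∧ ¬C
⇔ (¬E ∨ E ∨ E) ∧ (¬E ∨ E ∨ C) ∧ (¬E ∨ B ∨ E) ∧ (¬E ∨ B ∨ C) ∧ (¬C ∨ E ∨ E) ∧ (¬C ∨ E ∨ C) ∧ (¬C ∨ B ∨ E) ∧ (¬C ∨ B ∨ C) ∧ ¬C   (distribute ∨ over ∧)
⇔ (¬E ∨ B ∨ C) ∧ ¬C   (simplify)

(¬E ∨ B ∨ C) ∧ ¬C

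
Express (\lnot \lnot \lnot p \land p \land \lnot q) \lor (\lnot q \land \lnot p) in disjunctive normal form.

\lnot q \land \lnot p

(\lnot \lnot \lnot p \land p \land \lnot q) \lor (\lnot q \land \lnot p)
≡ (\lnot p \land p \land \lnot q) \lor (\lnot q \land \lnot p)   — double negation
≡ \lnot q \land \lnot p   — simplify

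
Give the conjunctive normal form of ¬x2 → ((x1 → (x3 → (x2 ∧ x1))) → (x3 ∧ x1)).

¬x2 → ((x1 → (x3 → (x2 ∧ x1))) → (x3 ∧ x1))
= ¬¬x2 ∨ ((x1 → (x3 → (x2 ∧ x1))) → (x3 ∧ x1))   [eliminate →]
= ¬¬x2 ∨ ¬(x1 → (x3 → (x2 ∧ x1))) ∨ (x3 ∧ x1)   [eliminate →]
= ¬¬x2 ∨ ¬(¬x1 ∨ (x3 → (x2 ∧ x1))) ∨ (x3 ∧ x1)   [eliminate →]
= ¬¬x2 ∨ ¬(¬x1 ∨ ¬x3 ∨ (x2 ∧ x1)) ∨ (x3 ∧ x1)   [eliminate →]
= x2 ∨ ¬(¬x1 ∨ ¬x3 ∨ (x2 ∧ x1)) ∨ (x3 ∧ x1)   [double negation]
= x2 ∨ (¬¬x1 ∧ ¬¬x3 ∧ ¬(x2 ∧ x1)) ∨ (x3 ∧ x1)   [De Morgan]
= x2 ∨ (x1 ∧ ¬¬x3 ∧ ¬(x2 ∧ x1)) ∨ (x3 ∧ x1)   [double negation]
= x2 ∨ (x1 ∧ x3 ∧ ¬(x2 ∧ x1)) ∨ (x3 ∧ x1)   [double negation]
= x2 ∨ (x1 ∧ x3 ∧ (¬x2 ∨ ¬x1)) ∨ (x3 ∧ x1)   [De Morgan]
= (x2 ∨ x1 ∨ x3) ∧ (x2 ∨ x1 ∨ x1) ∧ (x2 ∨ x3 ∨ x3) ∧ (x2 ∨ x3 ∨ x1) ∧ (x2 ∨ ¬x2 ∨ ¬x1 ∨ x3) ∧ (x2 ∨ ¬x2 ∨ ¬x1 ∨ x1)   [distribute ∨ over ∧]
= (x2 ∨ x1) ∧ (x2 ∨ x3)   [simplify]

(x2 ∨ x1) ∧ (x2 ∨ x3)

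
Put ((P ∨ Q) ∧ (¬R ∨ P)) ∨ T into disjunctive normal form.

((P ∨ Q) ∧ (¬R ∨ P)) ∨ T
= (P ∧ ¬R) ∨ (P ∧ P) ∨ (Q ∧ ¬R) ∨ (Q ∧ P) ∨ T   [distribute ∧ over ∨]
= P ∨ (Q ∧ ¬R) ∨ T   [simplify]

P ∨ (Q ∧ ¬R) ∨ T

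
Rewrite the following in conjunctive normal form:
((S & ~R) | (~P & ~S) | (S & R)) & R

((S & ~R) | (~P & ~S) | (S & R)) & R
= (S | ~P | S) & (S | ~P | R) & (S | ~S | S) & (S | ~S | R) & (~R | ~P | S) & (~R | ~P | R) & (~R | ~S | S) & (~R | ~S | R) & R   (distribute | over &)
= (S | ~P) & R   (simplify)

(S | ~P) & R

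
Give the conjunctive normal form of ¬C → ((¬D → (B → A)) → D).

¬C → ((¬D → (B → A)) → D)
≡ ¬¬C ∨ ((¬D → (B → A)) → D)   [eliminate →]
≡ ¬¬C ∨ ¬(¬D → (B → A)) ∨ D   [eliminate →]
≡ ¬¬C ∨ ¬(¬¬D ∨ (B → A)) ∨ D   [eliminate →]
≡ ¬¬C ∨ ¬(¬¬D ∨ ¬B ∨ A) ∨ D   [eliminate →]
≡ C ∨ ¬(¬¬D ∨ ¬B ∨ A) ∨ D   [double negation]
≡ C ∨ (¬¬¬D ∧ ¬¬B ∧ ¬A) ∨ D   [De Morgan]
≡ C ∨ (¬D ∧ ¬¬B ∧ ¬A) ∨ D   [double negation]
≡ C ∨ (¬D ∧ B ∧ ¬A) ∨ D   [double negation]
≡ (C ∨ ¬D ∨ D) ∧ (C ∨ B ∨ D) ∧ (C ∨ ¬A ∨ D)   [distribute ∨ over ∧]
≡ (C ∨ B ∨ D) ∧ (C ∨ ¬A ∨ D)   [simplify]

(C ∨ B ∨ D) ∧ (C ∨ ¬A ∨ D)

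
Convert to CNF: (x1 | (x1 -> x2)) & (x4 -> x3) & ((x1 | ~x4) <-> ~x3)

(~x4 | x3) & (~x1 | ~x3) & (x4 | ~x3)

(x1 | (x1 -> x2)) & (x4 -> x3) & ((x1 | ~x4) <-> ~x3)
= (x1 | ~x1 | x2) & (x4 -> x3) & ((x1 | ~x4) <-> ~x3)   [eliminate ->]
= (x1 | ~x1 | x2) & (~x4 | x3) & ((x1 | ~x4) <-> ~x3)   [eliminate ->]
= (x1 | ~x1 | x2) & (~x4 | x3) & ((x1 | ~x4) -> ~x3) & (~x3 -> (x1 | ~x4))   [eliminate <->]
= (x1 | ~x1 | x2) & (~x4 | x3) & (~(x1 | ~x4) | ~x3) & (~x3 -> (x1 | ~x4))   [eliminate ->]
= (x1 | ~x1 | x2) & (~x4 | x3) & (~(x1 | ~x4) | ~x3) & (~~x3 | x1 | ~x4)   [eliminate ->]
= (x1 | ~x1 | x2) & (~x4 | x3) & ((~x1 & ~~x4) | ~x3) & (~~x3 | x1 | ~x4)   [De Morgan]
= (x1 | ~x1 | x2) & (~x4 | x3) & ((~x1 & x4) | ~x3) & (~~x3 | x1 | ~x4)   [double negation]
= (x1 | ~x1 | x2) & (~x4 | x3) & ((~x1 & x4) | ~x3) & (x3 | x1 | ~x4)   [double negation]
= (x1 | ~x1 | x2) & (~x4 | x3) & (~x1 | ~x3) & (x4 | ~x3) & (x3 | x1 | ~x4)   [distribute | over &]
= (~x4 | x3) & (~x1 | ~x3) & (x4 | ~x3)   [simplify]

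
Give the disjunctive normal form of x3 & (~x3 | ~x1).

x3 & (~x3 | ~x1)
⇔ (x3 & ~x3) | (x3 & ~x1)   [distribute & over |]
⇔ x3 & ~x1   [simplify]

x3 & ~x1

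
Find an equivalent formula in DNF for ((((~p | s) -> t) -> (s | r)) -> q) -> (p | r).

(~p & ~t & ~q) | (s & ~q) | p | r

((((~p | s) -> t) -> (s | r)) -> q) -> (p | r)
⇔ ~((((~p | s) -> t) -> (s | r)) -> q) | p | r   [eliminate ->]
⇔ ~(~(((~p | s) -> t) -> (s | r)) | q) | p | r   [eliminate ->]
⇔ ~(~(~((~p | s) -> t) | s | r) | q) | p | r   [eliminate ->]
⇔ ~(~(~(~(~p | s) | t) | s | r) | q) | p | r   [eliminate ->]
⇔ (~~(~(~(~p | s) | t) | s | r) & ~q) | p | r   [De Morgan]
⇔ ((~(~(~p | s) | t) | s | r) & ~q) | p | r   [double negation]
⇔ (((~~(~p | s) & ~t) | s | r) & ~q) | p | r   [De Morgan]
⇔ ((((~p | s) & ~t) | s | r) & ~q) | p | r   [double negation]
⇔ (~p & ~t & ~q) | (s & ~t & ~q) | (s & ~q) | (r & ~q) | p | r   [distribute & over |]
⇔ (~p & ~t & ~q) | (s & ~q) | p | r   [simplify]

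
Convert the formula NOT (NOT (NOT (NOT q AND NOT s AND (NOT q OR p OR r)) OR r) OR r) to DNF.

(q AND NOT r) OR (s AND NOT r)

NOT (NOT (NOT (NOT q AND NOT s AND (NOT q OR p OR r)) OR r) OR r)
≡ NOT NOT (NOT (NOT q AND NOT s AND (NOT q OR p OR r)) OR r) AND NOT r   — De Morgan
≡ (NOT (NOT q AND NOT s AND (NOT q OR p OR r)) OR r) AND NOT r   — double negation
≡ (NOT NOT q OR NOT NOT s OR NOT (NOT q OR p OR r) OR r) AND NOT r   — De Morgan
≡ (q OR NOT NOT s OR NOT (NOT q OR p OR r) OR r) AND NOT r   — double negation
≡ (q OR s OR NOT (NOT q OR p OR r) OR r) AND NOT r   — double negation
≡ (q OR s OR (NOT NOT q AND NOT p AND NOT r) OR r) AND NOT r   — De Morgan
≡ (q OR s OR (q AND NOT p AND NOT r) OR r) AND NOT r   — double negation
≡ (q AND NOT r) OR (s AND NOT r) OR (q AND NOT p AND NOT r AND NOT r) OR (r AND NOT r)   — distribute AND over OR
≡ (q AND NOT r) OR (s AND NOT r)   — simplify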